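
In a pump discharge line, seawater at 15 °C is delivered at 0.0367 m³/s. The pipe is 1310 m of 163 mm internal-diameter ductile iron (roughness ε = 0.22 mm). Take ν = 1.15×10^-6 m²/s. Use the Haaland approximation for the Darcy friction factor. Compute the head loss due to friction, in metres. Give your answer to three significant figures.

V = 4Q/(πD²) = 4·0.0367/(π·0.163²) = 1.759 m/s
Re = VD/ν = 1.759·0.163/1.15×10^-6 = 2.49×10^5 → turbulent
ε/D = 0.22/163 = 0.00135
Haaland: f = 0.02202
h_f = f(L/D)V²/(2g) = 0.02202·(1310/0.163)·1.759²/(2·9.81) = 27.90 m

h_f ≈ 27.9 m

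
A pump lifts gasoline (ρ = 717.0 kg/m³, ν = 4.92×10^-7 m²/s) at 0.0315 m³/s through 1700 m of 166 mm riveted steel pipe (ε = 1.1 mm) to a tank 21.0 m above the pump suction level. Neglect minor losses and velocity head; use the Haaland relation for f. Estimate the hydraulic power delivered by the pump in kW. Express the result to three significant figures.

P_hyd ≈ 12.8 kW

V = 4Q/(πD²) = 1.455 m/s; Re = 4.91×10^5; ε/D = 0.00663; f = 0.03335
h_f = f(L/D)V²/2g = 36.87 m
Total head H = z + h_f = 21.0 + 36.87 = 57.87 m
P_hyd = ρgQH = 717.0·9.81·0.0315·57.87 = 12.82 kW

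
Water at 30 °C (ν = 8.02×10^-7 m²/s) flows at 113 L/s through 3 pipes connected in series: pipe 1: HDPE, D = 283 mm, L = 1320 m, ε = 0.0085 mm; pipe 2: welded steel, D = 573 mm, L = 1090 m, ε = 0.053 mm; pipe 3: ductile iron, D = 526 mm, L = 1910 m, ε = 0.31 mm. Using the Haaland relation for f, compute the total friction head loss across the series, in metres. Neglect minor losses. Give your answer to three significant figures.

Pipe 1: V = 1.796 m/s, Re = 6.34×10^5, ε/D = 3.00×10^-5, f = 0.01295, h_1 = f(L/D)V²/2g = 9.935 m
Pipe 2: V = 0.4382 m/s, Re = 3.13×10^5, ε/D = 9.25×10^-5, f = 0.01507, h_2 = f(L/D)V²/2g = 0.2806 m
Pipe 3: V = 0.5200 m/s, Re = 3.41×10^5, ε/D = 5.89×10^-4, f = 0.01844, h_3 = f(L/D)V²/2g = 0.9230 m
Series → Q common, losses add: H = Σh = 11.14 m

H ≈ 11.1 m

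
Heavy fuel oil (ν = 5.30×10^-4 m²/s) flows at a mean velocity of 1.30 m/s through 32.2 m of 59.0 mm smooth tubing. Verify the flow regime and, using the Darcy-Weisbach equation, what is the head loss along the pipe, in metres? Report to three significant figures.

h_f ≈ 20.8 m

Re = VD/ν = 1.30·0.05900/5.30×10^-4 = 145 → laminar (Re < 2300)
f = 64/Re = 0.4422
h_f = f(L/D)V²/(2g) = 0.4422·(32.2/0.05900)·1.30²/(2·9.81) = 20.79 m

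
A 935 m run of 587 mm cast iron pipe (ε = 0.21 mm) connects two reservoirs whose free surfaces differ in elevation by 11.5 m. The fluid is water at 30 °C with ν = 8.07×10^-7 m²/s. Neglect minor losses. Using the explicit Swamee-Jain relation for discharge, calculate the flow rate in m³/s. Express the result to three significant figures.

Swamee-Jain (Type II): Q = -0.965·√(gD⁵h_f/L)·ln[ε/(3.7D) + √(3.17ν²L/(gD³h_f))]
√(gD⁵h_f/L) = √(9.81·0.587⁵·11.5/935) = 0.09170
ε/(3.7D) = 9.67×10^-5; √(3.17ν²L/(gD³h_f)) = 9.20×10^-6
Q = -0.965·0.09170·ln(1.059×10^-4) = 0.8100 m³/s
Check: V = 2.99 m/s, Re = 2.18×10^6, f = 0.01589, h_f = 11.6 m ≈ 11.5 m ✓

Q ≈ 0.810 m³/s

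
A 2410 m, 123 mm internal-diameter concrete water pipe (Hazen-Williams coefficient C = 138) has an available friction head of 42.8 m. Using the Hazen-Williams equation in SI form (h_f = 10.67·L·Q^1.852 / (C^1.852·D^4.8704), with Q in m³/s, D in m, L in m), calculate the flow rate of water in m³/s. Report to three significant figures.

Q ≈ 0.0176 m³/s

Rearranging: Q = [h_f·C^1.852·D^4.8704 / (10.67·L)]^(1/1.852)
Q = [42.8·138^1.852·0.123^4.8704 / (10.67·2410)]^0.540 = 0.01762 m³/s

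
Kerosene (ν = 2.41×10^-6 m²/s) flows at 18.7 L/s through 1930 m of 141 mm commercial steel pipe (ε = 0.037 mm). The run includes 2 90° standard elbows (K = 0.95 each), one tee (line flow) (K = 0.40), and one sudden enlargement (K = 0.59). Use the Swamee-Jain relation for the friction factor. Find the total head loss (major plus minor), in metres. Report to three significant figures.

V = 4Q/(πD²) = 1.198 m/s; V²/2g = 0.07310 m
Re = 7.01×10^4, ε/D = 2.62×10^-4 → f = 0.02048 (Swamee-Jain)
Major: h_f = f(L/D)·V²/2g = 0.02048·13688·0.07310 = 20.50 m
Minor: ΣK = 2.89; h_m = ΣK·V²/2g = 0.2113 m
Total H_L = 20.50 + 0.2113 = 20.71 m

H_L ≈ 20.7 m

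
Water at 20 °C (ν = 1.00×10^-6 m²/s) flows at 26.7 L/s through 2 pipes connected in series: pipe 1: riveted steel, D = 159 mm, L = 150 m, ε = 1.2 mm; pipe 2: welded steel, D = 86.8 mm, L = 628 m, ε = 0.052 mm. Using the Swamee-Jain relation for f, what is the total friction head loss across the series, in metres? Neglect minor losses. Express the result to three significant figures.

H ≈ 143 m

Pipe 1: V = 1.345 m/s, Re = 2.14×10^5, ε/D = 0.00755, f = 0.03503, h_1 = f(L/D)V²/2g = 3.046 m
Pipe 2: V = 4.512 m/s, Re = 3.92×10^5, ε/D = 5.99×10^-4, f = 0.01859, h_2 = f(L/D)V²/2g = 139.5 m
Series → Q common, losses add: H = Σh = 142.6 m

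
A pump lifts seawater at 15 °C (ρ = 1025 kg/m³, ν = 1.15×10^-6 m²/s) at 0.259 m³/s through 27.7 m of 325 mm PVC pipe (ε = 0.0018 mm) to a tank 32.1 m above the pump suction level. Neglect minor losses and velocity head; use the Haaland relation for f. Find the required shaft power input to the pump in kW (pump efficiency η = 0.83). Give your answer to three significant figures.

P_shaft ≈ 102 kW

V = 4Q/(πD²) = 3.122 m/s; Re = 8.82×10^5; ε/D = 5.54×10^-6; f = 0.01192
h_f = f(L/D)V²/2g = 0.5048 m
Total head H = z + h_f = 32.1 + 0.5048 = 32.60 m
P_hyd = ρgQH = 1025·9.81·0.259·32.60 = 84.91 kW
P_shaft = P_hyd/η = 84.91/0.83 = 102.3 kW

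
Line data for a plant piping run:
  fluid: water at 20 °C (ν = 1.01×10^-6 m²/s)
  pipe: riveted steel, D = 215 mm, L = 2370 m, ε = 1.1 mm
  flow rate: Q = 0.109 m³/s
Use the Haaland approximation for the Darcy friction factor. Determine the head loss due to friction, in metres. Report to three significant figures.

h_f ≈ 156 m

V = 4Q/(πD²) = 4·0.109/(π·0.215²) = 3.002 m/s
Re = VD/ν = 3.002·0.215/1.01×10^-6 = 6.39×10^5 → turbulent
ε/D = 1.1/215 = 0.00512
Haaland: f = 0.03078
h_f = f(L/D)V²/(2g) = 0.03078·(2370/0.215)·3.002²/(2·9.81) = 155.9 m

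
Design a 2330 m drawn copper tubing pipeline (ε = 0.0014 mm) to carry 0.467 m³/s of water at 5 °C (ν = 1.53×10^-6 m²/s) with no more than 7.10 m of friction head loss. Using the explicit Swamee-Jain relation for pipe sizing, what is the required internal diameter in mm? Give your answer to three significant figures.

D ≈ 602 mm

Swamee-Jain (Type III): D = 0.66·[ε^1.25·(LQ²/(gh_f))^4.75 + ν·Q^9.4·(L/(gh_f))^5.2]^0.04
LQ²/(gh_f) = 7.296; L/(gh_f) = 33.45
Term 1 = ε^1.25·(…)^4.75 = 6.06×10^-4; Term 2 = ν·Q^9.4·(…)^5.2 = 0.101
D = 0.66·(6.06×10^-4 + 0.101)^0.04 = 0.6023 m = 602 mm
Check: V = 1.64 m/s, Re = 6.45×10^5, f = 0.01256, h_f = 6.65 m ≈ 7.10 m ✓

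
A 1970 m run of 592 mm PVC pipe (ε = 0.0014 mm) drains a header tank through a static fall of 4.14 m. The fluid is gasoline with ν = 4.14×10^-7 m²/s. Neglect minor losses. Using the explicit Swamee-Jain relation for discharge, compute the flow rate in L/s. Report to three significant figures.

Swamee-Jain (Type II): Q = -0.965·√(gD⁵h_f/L)·ln[ε/(3.7D) + √(3.17ν²L/(gD³h_f))]
√(gD⁵h_f/L) = √(9.81·0.592⁵·4.14/1970) = 0.03872
ε/(3.7D) = 6.39×10^-7; √(3.17ν²L/(gD³h_f)) = 1.13×10^-5
Q = -0.965·0.03872·ln(1.191×10^-5) = 0.4236 m³/s
Check: V = 1.54 m/s, Re = 2.20×10^6, f = 0.01031, h_f = 4.14 m ≈ 4.14 m ✓

Q ≈ 424 L/s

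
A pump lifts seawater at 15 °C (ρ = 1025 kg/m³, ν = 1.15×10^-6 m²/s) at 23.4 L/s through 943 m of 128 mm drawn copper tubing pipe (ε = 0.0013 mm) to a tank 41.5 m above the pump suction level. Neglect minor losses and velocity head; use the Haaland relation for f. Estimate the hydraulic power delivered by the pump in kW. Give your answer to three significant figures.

P_hyd ≈ 14.3 kW

V = 4Q/(πD²) = 1.818 m/s; Re = 2.02×10^5; ε/D = 1.02×10^-5; f = 0.01552
h_f = f(L/D)V²/2g = 19.28 m
Total head H = z + h_f = 41.5 + 19.28 = 60.78 m
P_hyd = ρgQH = 1025·9.81·0.0234·60.78 = 14.30 kW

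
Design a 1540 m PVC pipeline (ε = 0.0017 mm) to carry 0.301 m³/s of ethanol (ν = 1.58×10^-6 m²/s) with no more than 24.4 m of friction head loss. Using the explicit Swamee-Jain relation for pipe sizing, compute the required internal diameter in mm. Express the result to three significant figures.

Swamee-Jain (Type III): D = 0.66·[ε^1.25·(LQ²/(gh_f))^4.75 + ν·Q^9.4·(L/(gh_f))^5.2]^0.04
LQ²/(gh_f) = 0.5829; L/(gh_f) = 6.434
Term 1 = ε^1.25·(…)^4.75 = 4.73×10^-9; Term 2 = ν·Q^9.4·(…)^5.2 = 3.17×10^-7
D = 0.66·(4.73×10^-9 + 3.17×10^-7)^0.04 = 0.3630 m = 363 mm
Check: V = 2.91 m/s, Re = 6.68×10^5, f = 0.01253, h_f = 22.9 m ≈ 24.4 m ✓

D ≈ 363 mm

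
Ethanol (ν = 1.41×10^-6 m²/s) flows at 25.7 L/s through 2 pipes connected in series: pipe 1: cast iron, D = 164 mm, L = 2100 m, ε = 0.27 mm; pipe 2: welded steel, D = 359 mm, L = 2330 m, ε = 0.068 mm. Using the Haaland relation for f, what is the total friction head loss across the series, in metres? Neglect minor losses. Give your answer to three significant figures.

Pipe 1: V = 1.217 m/s, Re = 1.42×10^5, ε/D = 0.00165, f = 0.02354, h_1 = f(L/D)V²/2g = 22.74 m
Pipe 2: V = 0.2539 m/s, Re = 6.46×10^4, ε/D = 1.89×10^-4, f = 0.02022, h_2 = f(L/D)V²/2g = 0.4313 m
Series → Q common, losses add: H = Σh = 23.17 m

H ≈ 23.2 m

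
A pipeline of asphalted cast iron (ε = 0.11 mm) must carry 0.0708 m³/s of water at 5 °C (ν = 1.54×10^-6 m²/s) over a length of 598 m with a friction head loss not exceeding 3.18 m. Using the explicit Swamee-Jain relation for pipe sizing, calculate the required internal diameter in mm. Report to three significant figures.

Swamee-Jain (Type III): D = 0.66·[ε^1.25·(LQ²/(gh_f))^4.75 + ν·Q^9.4·(L/(gh_f))^5.2]^0.04
LQ²/(gh_f) = 0.09609; L/(gh_f) = 19.17
Term 1 = ε^1.25·(…)^4.75 = 1.66×10^-10; Term 2 = ν·Q^9.4·(…)^5.2 = 1.12×10^-10
D = 0.66·(1.66×10^-10 + 1.12×10^-10)^0.04 = 0.2737 m = 274 mm
Check: V = 1.20 m/s, Re = 2.14×10^5, f = 0.01828, h_f = 2.95 m ≈ 3.18 m ✓

D ≈ 274 mm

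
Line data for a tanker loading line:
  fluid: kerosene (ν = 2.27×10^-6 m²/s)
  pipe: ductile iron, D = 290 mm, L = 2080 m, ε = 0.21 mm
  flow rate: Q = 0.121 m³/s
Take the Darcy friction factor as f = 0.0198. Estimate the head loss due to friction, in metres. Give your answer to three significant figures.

V = 4Q/(πD²) = 4·0.121/(π·0.290²) = 1.832 m/s
h_f = f(L/D)V²/(2g) = 0.01980·(2080/0.290)·1.832²/(2·9.81) = 24.29 m

h_f ≈ 24.3 m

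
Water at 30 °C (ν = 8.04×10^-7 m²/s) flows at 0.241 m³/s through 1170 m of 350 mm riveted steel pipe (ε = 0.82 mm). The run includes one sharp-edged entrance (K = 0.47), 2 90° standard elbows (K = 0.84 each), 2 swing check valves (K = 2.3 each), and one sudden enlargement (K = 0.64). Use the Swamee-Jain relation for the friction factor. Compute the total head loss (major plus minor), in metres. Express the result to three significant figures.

V = 4Q/(πD²) = 2.505 m/s; V²/2g = 0.3198 m
Re = 1.09×10^6, ε/D = 0.00234 → f = 0.02466 (Swamee-Jain)
Major: h_f = f(L/D)·V²/2g = 0.02466·3343·0.3198 = 26.36 m
Minor: ΣK = 7.39; h_m = ΣK·V²/2g = 2.363 m
Total H_L = 26.36 + 2.363 = 28.72 m

H_L ≈ 28.7 m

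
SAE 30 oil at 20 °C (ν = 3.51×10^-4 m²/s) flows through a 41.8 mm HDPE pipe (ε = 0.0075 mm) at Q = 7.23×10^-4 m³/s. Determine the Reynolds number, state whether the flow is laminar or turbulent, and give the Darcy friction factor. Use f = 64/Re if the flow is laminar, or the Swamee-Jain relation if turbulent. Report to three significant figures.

V = 4Q/(πD²) = 0.5269 m/s
Re = VD/ν = 0.5269·0.0418/3.51×10^-4 = 62.7
Re < 2300 → laminar → f = 64/Re = 1.020

Re ≈ 62.7; laminar; f = 64/Re ≈ 1.02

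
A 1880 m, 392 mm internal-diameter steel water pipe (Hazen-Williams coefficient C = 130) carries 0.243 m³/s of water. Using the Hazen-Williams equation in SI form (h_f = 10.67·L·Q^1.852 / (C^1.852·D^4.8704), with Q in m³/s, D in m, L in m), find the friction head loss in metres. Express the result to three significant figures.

h_f = 10.67·1880·0.243^1.852 / (130^1.852·0.392^4.8704) = 16.99 m

h_f ≈ 17.0 m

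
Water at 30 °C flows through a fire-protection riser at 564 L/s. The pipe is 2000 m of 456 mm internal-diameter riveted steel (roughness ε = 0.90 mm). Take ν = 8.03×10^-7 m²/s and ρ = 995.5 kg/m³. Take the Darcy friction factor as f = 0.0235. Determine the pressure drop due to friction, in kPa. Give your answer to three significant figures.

Δp ≈ 612 kPa

V = 4Q/(πD²) = 4·0.564/(π·0.456²) = 3.454 m/s
h_f = f(L/D)V²/(2g) = 0.02350·(2000/0.456)·3.454²/(2·9.81) = 62.65 m
Δp = ρg·h_f = 995.5·9.81·62.65 = 611.9 kPa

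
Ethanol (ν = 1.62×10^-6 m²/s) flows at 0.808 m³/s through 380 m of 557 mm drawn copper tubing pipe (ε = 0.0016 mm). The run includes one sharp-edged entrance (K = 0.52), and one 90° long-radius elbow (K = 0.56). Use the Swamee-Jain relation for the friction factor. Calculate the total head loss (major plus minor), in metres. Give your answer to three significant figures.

H_L ≈ 4.98 m

V = 4Q/(πD²) = 3.316 m/s; V²/2g = 0.5604 m
Re = 1.14×10^6, ε/D = 2.87×10^-6 → f = 0.01143 (Swamee-Jain)
Major: h_f = f(L/D)·V²/2g = 0.01143·682.2·0.5604 = 4.372 m
Minor: ΣK = 1.08; h_m = ΣK·V²/2g = 0.6053 m
Total H_L = 4.372 + 0.6053 = 4.977 m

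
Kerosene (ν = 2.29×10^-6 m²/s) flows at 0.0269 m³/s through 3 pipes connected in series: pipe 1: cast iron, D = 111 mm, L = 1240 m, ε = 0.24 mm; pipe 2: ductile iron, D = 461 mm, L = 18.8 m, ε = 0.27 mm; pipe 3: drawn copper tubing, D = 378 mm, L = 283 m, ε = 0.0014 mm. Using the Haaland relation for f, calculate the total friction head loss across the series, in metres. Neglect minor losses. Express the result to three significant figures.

Pipe 1: V = 2.780 m/s, Re = 1.35×10^5, ε/D = 0.00216, f = 0.02505, h_1 = f(L/D)V²/2g = 110.2 m
Pipe 2: V = 0.1612 m/s, Re = 3.24×10^4, ε/D = 5.86×10^-4, f = 0.02430, h_2 = f(L/D)V²/2g = 0.001312 m
Pipe 3: V = 0.2397 m/s, Re = 3.96×10^4, ε/D = 3.70×10^-6, f = 0.02186, h_3 = f(L/D)V²/2g = 0.04792 m
Series → Q common, losses add: H = Σh = 110.3 m

H ≈ 110 m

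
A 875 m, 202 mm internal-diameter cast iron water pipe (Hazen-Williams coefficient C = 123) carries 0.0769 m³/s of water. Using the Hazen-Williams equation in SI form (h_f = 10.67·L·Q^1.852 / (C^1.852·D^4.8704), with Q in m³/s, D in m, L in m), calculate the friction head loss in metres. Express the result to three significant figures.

h_f ≈ 26.3 m

h_f = 10.67·875·0.0769^1.852 / (123^1.852·0.202^4.8704) = 26.28 m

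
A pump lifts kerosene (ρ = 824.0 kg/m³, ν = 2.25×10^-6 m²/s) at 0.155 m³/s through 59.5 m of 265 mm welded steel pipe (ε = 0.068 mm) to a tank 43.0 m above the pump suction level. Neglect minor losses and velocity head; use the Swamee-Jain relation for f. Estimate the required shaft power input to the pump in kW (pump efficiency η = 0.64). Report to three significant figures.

P_shaft ≈ 87.1 kW

V = 4Q/(πD²) = 2.810 m/s; Re = 3.31×10^5; ε/D = 2.57×10^-4; f = 0.01659
h_f = f(L/D)V²/2g = 1.499 m
Total head H = z + h_f = 43.0 + 1.499 = 44.50 m
P_hyd = ρgQH = 824.0·9.81·0.155·44.50 = 55.75 kW
P_shaft = P_hyd/η = 55.75/0.64 = 87.12 kW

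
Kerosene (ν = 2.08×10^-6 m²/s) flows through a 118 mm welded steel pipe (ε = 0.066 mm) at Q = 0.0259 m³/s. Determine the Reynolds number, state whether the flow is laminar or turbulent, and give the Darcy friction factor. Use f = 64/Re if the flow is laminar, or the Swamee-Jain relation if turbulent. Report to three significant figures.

V = 4Q/(πD²) = 2.368 m/s
Re = VD/ν = 2.368·0.118/2.08×10^-6 = 1.34×10^5
Re > 4000 → turbulent; ε/D = 5.59×10^-4
Swamee-Jain: f = 0.01998

Re ≈ 1.34×10^5; turbulent; f ≈ 0.0200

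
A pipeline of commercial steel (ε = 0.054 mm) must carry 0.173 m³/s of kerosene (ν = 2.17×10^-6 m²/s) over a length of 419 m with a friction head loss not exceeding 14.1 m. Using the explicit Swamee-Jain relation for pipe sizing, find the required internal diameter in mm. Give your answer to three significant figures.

D ≈ 263 mm

Swamee-Jain (Type III): D = 0.66·[ε^1.25·(LQ²/(gh_f))^4.75 + ν·Q^9.4·(L/(gh_f))^5.2]^0.04
LQ²/(gh_f) = 0.09066; L/(gh_f) = 3.029
Term 1 = ε^1.25·(…)^4.75 = 5.17×10^-11; Term 2 = ν·Q^9.4·(…)^5.2 = 4.75×10^-11
D = 0.66·(5.17×10^-11 + 4.75×10^-11)^0.04 = 0.2627 m = 263 mm
Check: V = 3.19 m/s, Re = 3.86×10^5, f = 0.01593, h_f = 13.2 m ≈ 14.1 m ✓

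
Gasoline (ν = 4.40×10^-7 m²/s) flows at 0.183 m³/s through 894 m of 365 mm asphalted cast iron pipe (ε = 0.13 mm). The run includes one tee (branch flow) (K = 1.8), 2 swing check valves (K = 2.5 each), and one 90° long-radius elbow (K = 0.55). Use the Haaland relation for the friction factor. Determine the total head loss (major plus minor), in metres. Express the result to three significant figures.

H_L ≈ 7.23 m

V = 4Q/(πD²) = 1.749 m/s; V²/2g = 0.1559 m
Re = 1.45×10^6, ε/D = 3.56×10^-4 → f = 0.01592 (Haaland)
Major: h_f = f(L/D)·V²/2g = 0.01592·2449·0.1559 = 6.080 m
Minor: ΣK = 7.35; h_m = ΣK·V²/2g = 1.146 m
Total H_L = 6.080 + 1.146 = 7.226 m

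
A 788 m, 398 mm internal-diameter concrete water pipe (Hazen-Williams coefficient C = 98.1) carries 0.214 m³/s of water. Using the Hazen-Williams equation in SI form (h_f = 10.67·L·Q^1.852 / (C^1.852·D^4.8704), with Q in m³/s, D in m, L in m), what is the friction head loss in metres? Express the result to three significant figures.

h_f ≈ 8.81 m

h_f = 10.67·788·0.214^1.852 / (98.1^1.852·0.398^4.8704) = 8.806 m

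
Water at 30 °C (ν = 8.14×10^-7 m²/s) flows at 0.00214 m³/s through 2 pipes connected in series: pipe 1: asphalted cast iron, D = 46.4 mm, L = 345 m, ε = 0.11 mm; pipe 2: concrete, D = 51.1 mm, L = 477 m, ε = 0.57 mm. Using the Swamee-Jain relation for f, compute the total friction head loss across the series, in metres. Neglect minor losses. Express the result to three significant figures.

H ≈ 37.3 m

Pipe 1: V = 1.266 m/s, Re = 7.21×10^4, ε/D = 0.00237, f = 0.02681, h_1 = f(L/D)V²/2g = 16.28 m
Pipe 2: V = 1.043 m/s, Re = 6.55×10^4, ε/D = 0.0112, f = 0.04051, h_2 = f(L/D)V²/2g = 20.99 m
Series → Q common, losses add: H = Σh = 37.26 m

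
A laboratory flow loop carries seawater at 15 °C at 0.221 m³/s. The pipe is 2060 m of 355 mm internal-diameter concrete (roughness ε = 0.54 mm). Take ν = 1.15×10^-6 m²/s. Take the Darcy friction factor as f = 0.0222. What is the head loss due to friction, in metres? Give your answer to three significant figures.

h_f ≈ 32.7 m

V = 4Q/(πD²) = 4·0.221/(π·0.355²) = 2.233 m/s
h_f = f(L/D)V²/(2g) = 0.02220·(2060/0.355)·2.233²/(2·9.81) = 32.73 m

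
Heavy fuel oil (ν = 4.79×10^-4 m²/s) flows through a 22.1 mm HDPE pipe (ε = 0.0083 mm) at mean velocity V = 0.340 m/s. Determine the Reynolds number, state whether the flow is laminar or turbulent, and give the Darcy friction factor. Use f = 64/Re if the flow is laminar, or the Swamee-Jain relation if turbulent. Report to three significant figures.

Re = VD/ν = 0.3400·0.0221/4.79×10^-4 = 15.7
Re < 2300 → laminar → f = 64/Re = 4.080

Re ≈ 15.7; laminar; f = 64/Re ≈ 4.08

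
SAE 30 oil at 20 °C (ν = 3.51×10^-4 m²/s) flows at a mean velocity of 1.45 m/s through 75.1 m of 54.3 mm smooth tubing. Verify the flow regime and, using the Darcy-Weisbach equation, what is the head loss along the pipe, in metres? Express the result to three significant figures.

h_f ≈ 42.3 m

Re = VD/ν = 1.45·0.05430/3.51×10^-4 = 224 → laminar (Re < 2300)
f = 64/Re = 0.2853
h_f = f(L/D)V²/(2g) = 0.2853·(75.1/0.05430)·1.45²/(2·9.81) = 42.29 m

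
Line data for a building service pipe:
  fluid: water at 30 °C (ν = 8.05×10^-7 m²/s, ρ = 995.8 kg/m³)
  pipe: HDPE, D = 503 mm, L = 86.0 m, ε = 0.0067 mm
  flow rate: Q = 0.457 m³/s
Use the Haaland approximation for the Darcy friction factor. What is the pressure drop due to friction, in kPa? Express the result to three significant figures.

Δp ≈ 5.05 kPa

V = 4Q/(πD²) = 4·0.457/(π·0.503²) = 2.300 m/s
Re = VD/ν = 2.300·0.503/8.05×10^-7 = 1.44×10^6 → turbulent
ε/D = 0.0067/503 = 1.33×10^-5
Haaland: f = 0.01123
h_f = f(L/D)V²/(2g) = 0.01123·(86.0/0.503)·2.300²/(2·9.81) = 0.5174 m
Δp = ρg·h_f = 995.8·9.81·0.5174 = 5.054 kPa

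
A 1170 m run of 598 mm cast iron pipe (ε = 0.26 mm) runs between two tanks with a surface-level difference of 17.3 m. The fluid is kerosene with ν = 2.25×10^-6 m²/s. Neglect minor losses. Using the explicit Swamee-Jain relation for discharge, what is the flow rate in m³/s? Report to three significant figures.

Swamee-Jain (Type II): Q = -0.965·√(gD⁵h_f/L)·ln[ε/(3.7D) + √(3.17ν²L/(gD³h_f))]
√(gD⁵h_f/L) = √(9.81·0.598⁵·17.3/1170) = 0.1053
ε/(3.7D) = 1.18×10^-4; √(3.17ν²L/(gD³h_f)) = 2.27×10^-5
Q = -0.965·0.1053·ln(1.403×10^-4) = 0.9017 m³/s
Check: V = 3.21 m/s, Re = 8.53×10^5, f = 0.01694, h_f = 17.4 m ≈ 17.3 m ✓

Q ≈ 0.902 m³/s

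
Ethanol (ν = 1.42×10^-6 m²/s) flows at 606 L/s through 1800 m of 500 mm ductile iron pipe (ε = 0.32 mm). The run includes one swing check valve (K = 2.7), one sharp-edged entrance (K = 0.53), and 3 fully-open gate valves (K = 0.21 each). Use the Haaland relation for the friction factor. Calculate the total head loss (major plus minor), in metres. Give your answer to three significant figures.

H_L ≈ 33.4 m

V = 4Q/(πD²) = 3.086 m/s; V²/2g = 0.4855 m
Re = 1.09×10^6, ε/D = 6.40×10^-4 → f = 0.01804 (Haaland)
Major: h_f = f(L/D)·V²/2g = 0.01804·3600·0.4855 = 31.53 m
Minor: ΣK = 3.86; h_m = ΣK·V²/2g = 1.874 m
Total H_L = 31.53 + 1.874 = 33.40 m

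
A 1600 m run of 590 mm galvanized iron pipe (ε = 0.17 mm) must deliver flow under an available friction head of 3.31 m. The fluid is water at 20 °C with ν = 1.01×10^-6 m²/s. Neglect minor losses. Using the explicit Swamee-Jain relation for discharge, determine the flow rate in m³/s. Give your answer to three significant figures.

Swamee-Jain (Type II): Q = -0.965·√(gD⁵h_f/L)·ln[ε/(3.7D) + √(3.17ν²L/(gD³h_f))]
√(gD⁵h_f/L) = √(9.81·0.590⁵·3.31/1600) = 0.03809
ε/(3.7D) = 7.79×10^-5; √(3.17ν²L/(gD³h_f)) = 2.79×10^-5
Q = -0.965·0.03809·ln(1.057×10^-4) = 0.3365 m³/s
Check: V = 1.23 m/s, Re = 7.19×10^5, f = 0.01591, h_f = 3.33 m ≈ 3.31 m ✓

Q ≈ 0.337 m³/s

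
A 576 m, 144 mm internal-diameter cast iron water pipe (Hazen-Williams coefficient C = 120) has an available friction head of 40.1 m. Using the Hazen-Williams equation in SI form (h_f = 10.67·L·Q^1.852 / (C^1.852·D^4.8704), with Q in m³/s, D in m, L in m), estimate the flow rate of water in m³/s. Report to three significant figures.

Q ≈ 0.0485 m³/s

Rearranging: Q = [h_f·C^1.852·D^4.8704 / (10.67·L)]^(1/1.852)
Q = [40.1·120^1.852·0.144^4.8704 / (10.67·576)]^0.540 = 0.04851 m³/s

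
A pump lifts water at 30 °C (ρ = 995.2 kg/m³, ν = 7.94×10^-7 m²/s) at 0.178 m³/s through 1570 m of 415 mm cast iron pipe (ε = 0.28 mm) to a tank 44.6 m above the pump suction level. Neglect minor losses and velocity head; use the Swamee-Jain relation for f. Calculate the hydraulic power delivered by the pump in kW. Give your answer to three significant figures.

P_hyd ≈ 88.3 kW

V = 4Q/(πD²) = 1.316 m/s; Re = 6.88×10^5; ε/D = 6.75×10^-4; f = 0.01857
h_f = f(L/D)V²/2g = 6.201 m
Total head H = z + h_f = 44.6 + 6.201 = 50.80 m
P_hyd = ρgQH = 995.2·9.81·0.178·50.80 = 88.28 kW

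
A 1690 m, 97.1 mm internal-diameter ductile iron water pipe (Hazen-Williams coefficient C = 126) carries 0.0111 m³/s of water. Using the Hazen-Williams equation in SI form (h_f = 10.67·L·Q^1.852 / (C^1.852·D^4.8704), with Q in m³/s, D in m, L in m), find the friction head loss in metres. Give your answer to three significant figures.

h_f = 10.67·1690·0.0111^1.852 / (126^1.852·0.0971^4.8704) = 47.73 m

h_f ≈ 47.7 m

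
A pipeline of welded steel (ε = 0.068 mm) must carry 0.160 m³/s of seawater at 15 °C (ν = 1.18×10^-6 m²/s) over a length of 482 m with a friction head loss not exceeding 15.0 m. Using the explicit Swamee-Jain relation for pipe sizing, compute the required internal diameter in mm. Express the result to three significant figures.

D ≈ 258 mm

Swamee-Jain (Type III): D = 0.66·[ε^1.25·(LQ²/(gh_f))^4.75 + ν·Q^9.4·(L/(gh_f))^5.2]^0.04
LQ²/(gh_f) = 0.08385; L/(gh_f) = 3.276
Term 1 = ε^1.25·(…)^4.75 = 4.76×10^-11; Term 2 = ν·Q^9.4·(…)^5.2 = 1.86×10^-11
D = 0.66·(4.76×10^-11 + 1.86×10^-11)^0.04 = 0.2585 m = 258 mm
Check: V = 3.05 m/s, Re = 6.68×10^5, f = 0.01576, h_f = 13.9 m ≈ 15.0 m ✓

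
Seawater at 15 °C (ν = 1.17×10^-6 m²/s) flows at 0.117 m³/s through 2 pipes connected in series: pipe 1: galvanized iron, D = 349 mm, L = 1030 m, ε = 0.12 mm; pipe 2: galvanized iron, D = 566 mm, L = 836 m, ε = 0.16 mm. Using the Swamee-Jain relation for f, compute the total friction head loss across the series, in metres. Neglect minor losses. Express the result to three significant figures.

H ≈ 4.13 m

Pipe 1: V = 1.223 m/s, Re = 3.65×10^5, ε/D = 3.44×10^-4, f = 0.01709, h_1 = f(L/D)V²/2g = 3.844 m
Pipe 2: V = 0.4650 m/s, Re = 2.25×10^5, ε/D = 2.83×10^-4, f = 0.01745, h_2 = f(L/D)V²/2g = 0.2840 m
Series → Q common, losses add: H = Σh = 4.128 m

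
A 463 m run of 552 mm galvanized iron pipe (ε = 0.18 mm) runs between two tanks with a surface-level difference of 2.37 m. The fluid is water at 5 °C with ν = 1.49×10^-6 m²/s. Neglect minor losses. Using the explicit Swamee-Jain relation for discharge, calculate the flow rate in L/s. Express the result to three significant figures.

Swamee-Jain (Type II): Q = -0.965·√(gD⁵h_f/L)·ln[ε/(3.7D) + √(3.17ν²L/(gD³h_f))]
√(gD⁵h_f/L) = √(9.81·0.552⁵·2.37/463) = 0.05073
ε/(3.7D) = 8.81×10^-5; √(3.17ν²L/(gD³h_f)) = 2.89×10^-5
Q = -0.965·0.05073·ln(1.170×10^-4) = 0.4432 m³/s
Check: V = 1.85 m/s, Re = 6.86×10^5, f = 0.01627, h_f = 2.39 m ≈ 2.37 m ✓

Q ≈ 443 L/s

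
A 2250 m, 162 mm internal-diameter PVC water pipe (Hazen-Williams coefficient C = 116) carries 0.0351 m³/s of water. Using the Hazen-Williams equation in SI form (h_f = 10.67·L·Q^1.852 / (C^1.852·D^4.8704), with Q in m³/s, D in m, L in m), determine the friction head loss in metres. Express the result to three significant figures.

h_f ≈ 51.6 m

h_f = 10.67·2250·0.0351^1.852 / (116^1.852·0.162^4.8704) = 51.62 m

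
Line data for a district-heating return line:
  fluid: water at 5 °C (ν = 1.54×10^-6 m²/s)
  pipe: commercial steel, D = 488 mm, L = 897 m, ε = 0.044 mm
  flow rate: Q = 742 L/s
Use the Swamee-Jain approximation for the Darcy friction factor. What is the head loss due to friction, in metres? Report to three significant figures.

h_f ≈ 19.3 m

V = 4Q/(πD²) = 4·0.742/(π·0.488²) = 3.967 m/s
Re = VD/ν = 3.967·0.488/1.54×10^-6 = 1.26×10^6 → turbulent
ε/D = 0.044/488 = 9.02×10^-5
Swamee-Jain: f = 0.01311
h_f = f(L/D)V²/(2g) = 0.01311·(897/0.488)·3.967²/(2·9.81) = 19.33 m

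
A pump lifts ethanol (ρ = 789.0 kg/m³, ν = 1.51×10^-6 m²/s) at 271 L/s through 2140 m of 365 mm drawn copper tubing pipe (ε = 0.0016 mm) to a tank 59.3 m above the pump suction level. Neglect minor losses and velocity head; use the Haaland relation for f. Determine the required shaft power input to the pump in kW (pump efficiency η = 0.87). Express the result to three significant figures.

V = 4Q/(πD²) = 2.590 m/s; Re = 6.26×10^5; ε/D = 4.38×10^-6; f = 0.01261
h_f = f(L/D)V²/2g = 25.28 m
Total head H = z + h_f = 59.3 + 25.28 = 84.58 m
P_hyd = ρgQH = 789.0·9.81·0.271·84.58 = 177.4 kW
P_shaft = P_hyd/η = 177.4/0.87 = 203.9 kW

P_shaft ≈ 204 kW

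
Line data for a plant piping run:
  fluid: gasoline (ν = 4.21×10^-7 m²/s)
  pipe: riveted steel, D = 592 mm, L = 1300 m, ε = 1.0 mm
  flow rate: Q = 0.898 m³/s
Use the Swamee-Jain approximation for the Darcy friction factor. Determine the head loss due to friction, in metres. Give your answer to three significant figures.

V = 4Q/(πD²) = 4·0.898/(π·0.592²) = 3.262 m/s
Re = VD/ν = 3.262·0.592/4.21×10^-7 = 4.59×10^6 → turbulent
ε/D = 1.0/592 = 0.00169
Swamee-Jain: f = 0.02248
h_f = f(L/D)V²/(2g) = 0.02248·(1300/0.592)·3.262²/(2·9.81) = 26.78 m

h_f ≈ 26.8 m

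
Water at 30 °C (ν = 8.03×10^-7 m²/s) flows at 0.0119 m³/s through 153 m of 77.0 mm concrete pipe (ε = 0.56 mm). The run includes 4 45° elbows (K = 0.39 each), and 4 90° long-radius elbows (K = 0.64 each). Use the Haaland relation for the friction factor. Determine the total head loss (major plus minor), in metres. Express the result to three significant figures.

V = 4Q/(πD²) = 2.555 m/s; V²/2g = 0.3329 m
Re = 2.45×10^5, ε/D = 0.00727 → f = 0.03448 (Haaland)
Major: h_f = f(L/D)·V²/2g = 0.03448·1987·0.3329 = 22.80 m
Minor: ΣK = 4.12; h_m = ΣK·V²/2g = 1.371 m
Total H_L = 22.80 + 1.371 = 24.17 m

H_L ≈ 24.2 m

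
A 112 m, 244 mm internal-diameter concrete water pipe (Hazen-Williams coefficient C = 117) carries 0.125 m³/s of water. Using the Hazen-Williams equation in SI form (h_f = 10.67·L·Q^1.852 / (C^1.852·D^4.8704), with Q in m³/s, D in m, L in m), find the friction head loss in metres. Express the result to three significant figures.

h_f ≈ 3.62 m

h_f = 10.67·112·0.125^1.852 / (117^1.852·0.244^4.8704) = 3.616 m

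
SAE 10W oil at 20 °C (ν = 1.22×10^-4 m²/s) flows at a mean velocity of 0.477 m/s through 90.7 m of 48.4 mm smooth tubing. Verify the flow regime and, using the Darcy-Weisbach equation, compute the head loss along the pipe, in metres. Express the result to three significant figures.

Re = VD/ν = 0.477·0.04840/1.22×10^-4 = 189 → laminar (Re < 2300)
f = 64/Re = 0.3382
h_f = f(L/D)V²/(2g) = 0.3382·(90.7/0.04840)·0.477²/(2·9.81) = 7.350 m

h_f ≈ 7.35 m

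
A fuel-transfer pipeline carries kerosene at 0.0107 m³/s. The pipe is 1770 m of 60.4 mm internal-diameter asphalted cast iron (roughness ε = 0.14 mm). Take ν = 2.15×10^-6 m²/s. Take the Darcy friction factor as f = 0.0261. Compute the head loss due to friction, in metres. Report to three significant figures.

h_f ≈ 544 m

V = 4Q/(πD²) = 4·0.0107/(π·0.0604²) = 3.734 m/s
h_f = f(L/D)V²/(2g) = 0.02610·(1770/0.0604)·3.734²/(2·9.81) = 543.6 m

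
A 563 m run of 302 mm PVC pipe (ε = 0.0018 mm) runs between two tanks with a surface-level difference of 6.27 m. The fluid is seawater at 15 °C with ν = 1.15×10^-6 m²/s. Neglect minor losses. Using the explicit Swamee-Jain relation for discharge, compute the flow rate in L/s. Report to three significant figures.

Q ≈ 162 L/s

Swamee-Jain (Type II): Q = -0.965·√(gD⁵h_f/L)·ln[ε/(3.7D) + √(3.17ν²L/(gD³h_f))]
√(gD⁵h_f/L) = √(9.81·0.302⁵·6.27/563) = 0.01657
ε/(3.7D) = 1.61×10^-6; √(3.17ν²L/(gD³h_f)) = 3.73×10^-5
Q = -0.965·0.01657·ln(3.894×10^-5) = 0.1623 m³/s
Check: V = 2.27 m/s, Re = 5.95×10^5, f = 0.01280, h_f = 6.25 m ≈ 6.27 m ✓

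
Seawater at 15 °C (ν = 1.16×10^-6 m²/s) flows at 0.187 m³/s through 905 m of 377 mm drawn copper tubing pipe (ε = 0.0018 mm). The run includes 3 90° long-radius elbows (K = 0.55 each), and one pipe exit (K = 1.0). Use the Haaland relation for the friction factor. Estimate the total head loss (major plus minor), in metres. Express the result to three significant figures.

V = 4Q/(πD²) = 1.675 m/s; V²/2g = 0.1430 m
Re = 5.44×10^5, ε/D = 4.77×10^-6 → f = 0.01292 (Haaland)
Major: h_f = f(L/D)·V²/2g = 0.01292·2401·0.1430 = 4.437 m
Minor: ΣK = 2.65; h_m = ΣK·V²/2g = 0.3790 m
Total H_L = 4.437 + 0.3790 = 4.816 m

H_L ≈ 4.82 m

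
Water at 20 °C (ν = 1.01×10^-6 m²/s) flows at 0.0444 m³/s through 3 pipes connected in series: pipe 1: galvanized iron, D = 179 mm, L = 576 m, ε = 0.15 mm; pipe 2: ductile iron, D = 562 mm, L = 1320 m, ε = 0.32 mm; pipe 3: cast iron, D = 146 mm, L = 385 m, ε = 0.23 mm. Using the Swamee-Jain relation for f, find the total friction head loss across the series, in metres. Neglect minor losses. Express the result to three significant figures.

H ≈ 31.7 m

Pipe 1: V = 1.764 m/s, Re = 3.13×10^5, ε/D = 8.38×10^-4, f = 0.02000, h_1 = f(L/D)V²/2g = 10.21 m
Pipe 2: V = 0.1790 m/s, Re = 9.96×10^4, ε/D = 5.69×10^-4, f = 0.02072, h_2 = f(L/D)V²/2g = 0.07946 m
Pipe 3: V = 2.652 m/s, Re = 3.83×10^5, ε/D = 0.00158, f = 0.02270, h_3 = f(L/D)V²/2g = 21.46 m
Series → Q common, losses add: H = Σh = 31.75 m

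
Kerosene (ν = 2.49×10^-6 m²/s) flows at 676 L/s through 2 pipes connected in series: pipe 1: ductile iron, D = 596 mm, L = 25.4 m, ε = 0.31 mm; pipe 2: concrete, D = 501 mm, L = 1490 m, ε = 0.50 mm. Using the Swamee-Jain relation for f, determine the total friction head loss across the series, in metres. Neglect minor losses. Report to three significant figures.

H ≈ 36.2 m

Pipe 1: V = 2.423 m/s, Re = 5.80×10^5, ε/D = 5.20×10^-4, f = 0.01778, h_1 = f(L/D)V²/2g = 0.2267 m
Pipe 2: V = 3.429 m/s, Re = 6.90×10^5, ε/D = 9.98×10^-4, f = 0.02017, h_2 = f(L/D)V²/2g = 35.95 m
Series → Q common, losses add: H = Σh = 36.18 m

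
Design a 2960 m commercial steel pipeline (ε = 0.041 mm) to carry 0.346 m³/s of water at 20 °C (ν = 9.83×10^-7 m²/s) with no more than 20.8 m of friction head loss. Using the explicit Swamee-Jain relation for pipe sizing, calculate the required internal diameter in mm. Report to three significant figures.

D ≈ 456 mm

Swamee-Jain (Type III): D = 0.66·[ε^1.25·(LQ²/(gh_f))^4.75 + ν·Q^9.4·(L/(gh_f))^5.2]^0.04
LQ²/(gh_f) = 1.737; L/(gh_f) = 14.51
Term 1 = ε^1.25·(…)^4.75 = 4.51×10^-5; Term 2 = ν·Q^9.4·(…)^5.2 = 5.01×10^-5
D = 0.66·(4.51×10^-5 + 5.01×10^-5)^0.04 = 0.4557 m = 456 mm
Check: V = 2.12 m/s, Re = 9.83×10^5, f = 0.01338, h_f = 19.9 m ≈ 20.8 m ✓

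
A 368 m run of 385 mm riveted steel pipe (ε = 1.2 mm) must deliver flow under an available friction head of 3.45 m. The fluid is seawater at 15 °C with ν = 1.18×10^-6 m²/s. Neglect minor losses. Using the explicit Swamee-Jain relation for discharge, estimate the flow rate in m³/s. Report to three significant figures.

Q ≈ 0.190 m³/s

Swamee-Jain (Type II): Q = -0.965·√(gD⁵h_f/L)·ln[ε/(3.7D) + √(3.17ν²L/(gD³h_f))]
√(gD⁵h_f/L) = √(9.81·0.385⁵·3.45/368) = 0.02789
ε/(3.7D) = 8.42×10^-4; √(3.17ν²L/(gD³h_f)) = 2.90×10^-5
Q = -0.965·0.02789·ln(8.714×10^-4) = 0.1896 m³/s
Check: V = 1.63 m/s, Re = 5.31×10^5, f = 0.02680, h_f = 3.46 m ≈ 3.45 m ✓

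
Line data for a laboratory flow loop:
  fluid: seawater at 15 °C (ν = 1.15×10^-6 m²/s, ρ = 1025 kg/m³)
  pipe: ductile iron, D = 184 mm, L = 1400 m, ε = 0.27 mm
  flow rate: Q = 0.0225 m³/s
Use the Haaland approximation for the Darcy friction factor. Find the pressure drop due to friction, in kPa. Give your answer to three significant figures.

Δp ≈ 64.3 kPa

V = 4Q/(πD²) = 4·0.0225/(π·0.184²) = 0.8462 m/s
Re = VD/ν = 0.8462·0.184/1.15×10^-6 = 1.35×10^5 → turbulent
ε/D = 0.27/184 = 0.00147
Haaland: f = 0.02303
h_f = f(L/D)V²/(2g) = 0.02303·(1400/0.184)·0.8462²/(2·9.81) = 6.396 m
Δp = ρg·h_f = 1025·9.81·6.396 = 64.31 kPa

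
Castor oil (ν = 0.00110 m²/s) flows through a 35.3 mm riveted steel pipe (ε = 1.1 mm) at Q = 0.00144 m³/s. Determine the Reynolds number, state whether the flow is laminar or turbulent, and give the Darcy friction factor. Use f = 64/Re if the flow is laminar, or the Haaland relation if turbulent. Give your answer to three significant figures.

Re ≈ 47.2; laminar; f = 64/Re ≈ 1.36

V = 4Q/(πD²) = 1.471 m/s
Re = VD/ν = 1.471·0.0353/0.00110 = 47.2
Re < 2300 → laminar → f = 64/Re = 1.355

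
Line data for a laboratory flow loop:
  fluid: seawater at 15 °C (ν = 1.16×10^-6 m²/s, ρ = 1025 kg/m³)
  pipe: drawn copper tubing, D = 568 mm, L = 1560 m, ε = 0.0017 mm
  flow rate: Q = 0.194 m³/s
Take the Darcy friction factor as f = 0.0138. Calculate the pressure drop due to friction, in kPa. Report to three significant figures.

Δp ≈ 11.4 kPa

V = 4Q/(πD²) = 4·0.194/(π·0.568²) = 0.7656 m/s
h_f = f(L/D)V²/(2g) = 0.01380·(1560/0.568)·0.7656²/(2·9.81) = 1.132 m
Δp = ρg·h_f = 1025·9.81·1.132 = 11.39 kPa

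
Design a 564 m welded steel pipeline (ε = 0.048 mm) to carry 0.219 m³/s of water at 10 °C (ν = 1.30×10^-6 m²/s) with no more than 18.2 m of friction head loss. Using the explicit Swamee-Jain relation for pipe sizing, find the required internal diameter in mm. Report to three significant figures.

Swamee-Jain (Type III): D = 0.66·[ε^1.25·(LQ²/(gh_f))^4.75 + ν·Q^9.4·(L/(gh_f))^5.2]^0.04
LQ²/(gh_f) = 0.1515; L/(gh_f) = 3.159
Term 1 = ε^1.25·(…)^4.75 = 5.11×10^-10; Term 2 = ν·Q^9.4·(…)^5.2 = 3.25×10^-10
D = 0.66·(5.11×10^-10 + 3.25×10^-10)^0.04 = 0.2860 m = 286 mm
Check: V = 3.41 m/s, Re = 7.50×10^5, f = 0.01469, h_f = 17.1 m ≈ 18.2 m ✓

D ≈ 286 mm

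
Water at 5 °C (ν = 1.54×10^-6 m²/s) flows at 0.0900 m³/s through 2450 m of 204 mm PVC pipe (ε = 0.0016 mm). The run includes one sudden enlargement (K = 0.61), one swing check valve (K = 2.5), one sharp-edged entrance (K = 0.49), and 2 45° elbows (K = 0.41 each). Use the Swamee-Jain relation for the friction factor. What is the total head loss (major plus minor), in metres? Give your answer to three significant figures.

H_L ≈ 66.5 m

V = 4Q/(πD²) = 2.754 m/s; V²/2g = 0.3864 m
Re = 3.65×10^5, ε/D = 7.84×10^-6 → f = 0.01397 (Swamee-Jain)
Major: h_f = f(L/D)·V²/2g = 0.01397·12010·0.3864 = 64.82 m
Minor: ΣK = 4.42; h_m = ΣK·V²/2g = 1.708 m
Total H_L = 64.82 + 1.708 = 66.53 m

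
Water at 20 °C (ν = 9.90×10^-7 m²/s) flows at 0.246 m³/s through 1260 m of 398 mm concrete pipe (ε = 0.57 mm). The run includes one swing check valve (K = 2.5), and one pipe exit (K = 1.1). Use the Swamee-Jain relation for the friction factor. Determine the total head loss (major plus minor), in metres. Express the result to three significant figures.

V = 4Q/(πD²) = 1.977 m/s; V²/2g = 0.1993 m
Re = 7.95×10^5, ε/D = 0.00143 → f = 0.02186 (Swamee-Jain)
Major: h_f = f(L/D)·V²/2g = 0.02186·3166·0.1993 = 13.79 m
Minor: ΣK = 3.60; h_m = ΣK·V²/2g = 0.7174 m
Total H_L = 13.79 + 0.7174 = 14.51 m

H_L ≈ 14.5 m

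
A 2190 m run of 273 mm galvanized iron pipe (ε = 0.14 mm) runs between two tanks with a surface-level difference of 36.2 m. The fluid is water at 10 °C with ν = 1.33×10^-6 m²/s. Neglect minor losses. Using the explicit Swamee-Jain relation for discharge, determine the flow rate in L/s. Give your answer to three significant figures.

Q ≈ 130 L/s

Swamee-Jain (Type II): Q = -0.965·√(gD⁵h_f/L)·ln[ε/(3.7D) + √(3.17ν²L/(gD³h_f))]
√(gD⁵h_f/L) = √(9.81·0.273⁵·36.2/2190) = 0.01568
ε/(3.7D) = 1.39×10^-4; √(3.17ν²L/(gD³h_f)) = 4.12×10^-5
Q = -0.965·0.01568·ln(1.798×10^-4) = 0.1305 m³/s
Check: V = 2.23 m/s, Re = 4.58×10^5, f = 0.01794, h_f = 36.4 m ≈ 36.2 m ✓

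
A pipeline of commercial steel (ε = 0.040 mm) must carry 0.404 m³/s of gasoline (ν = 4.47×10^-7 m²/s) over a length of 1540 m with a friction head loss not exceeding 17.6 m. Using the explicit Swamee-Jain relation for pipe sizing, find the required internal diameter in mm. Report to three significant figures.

D ≈ 433 mm

Swamee-Jain (Type III): D = 0.66·[ε^1.25·(LQ²/(gh_f))^4.75 + ν·Q^9.4·(L/(gh_f))^5.2]^0.04
LQ²/(gh_f) = 1.456; L/(gh_f) = 8.919
Term 1 = ε^1.25·(…)^4.75 = 1.89×10^-5; Term 2 = ν·Q^9.4·(…)^5.2 = 7.80×10^-6
D = 0.66·(1.89×10^-5 + 7.80×10^-6)^0.04 = 0.4331 m = 433 mm
Check: V = 2.74 m/s, Re = 2.66×10^6, f = 0.01255, h_f = 17.1 m ≈ 17.6 m ✓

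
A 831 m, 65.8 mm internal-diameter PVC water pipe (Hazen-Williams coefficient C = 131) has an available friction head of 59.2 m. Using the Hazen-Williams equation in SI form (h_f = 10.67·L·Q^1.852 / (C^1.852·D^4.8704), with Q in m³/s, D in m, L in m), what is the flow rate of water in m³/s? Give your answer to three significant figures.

Q ≈ 0.00684 m³/s

Rearranging: Q = [h_f·C^1.852·D^4.8704 / (10.67·L)]^(1/1.852)
Q = [59.2·131^1.852·0.0658^4.8704 / (10.67·831)]^0.540 = 0.006836 m³/s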